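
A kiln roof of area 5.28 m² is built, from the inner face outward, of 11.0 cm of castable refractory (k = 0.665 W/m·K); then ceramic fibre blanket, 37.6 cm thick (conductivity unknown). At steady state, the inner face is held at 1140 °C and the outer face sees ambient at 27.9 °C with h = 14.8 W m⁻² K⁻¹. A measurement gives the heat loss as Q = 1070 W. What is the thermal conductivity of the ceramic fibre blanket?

ΣR = ΔT/Q = |1140 − 27.9|/1070 = 1.039 K/W
Known resistances:
  R_castable refractory = L/(kA) = 0.110/(0.665·5.28) = 0.03133 K/W
  R_conv,out = 1/(hA) = 1/(14.8·5.28) = 0.01280 K/W
R_ceramic fibre blanket = ΣR − ΣR_known = 1.039 − 0.04413 = 0.9949 K/W
L/(kA) = 0.9949 ⇒ k = 0.376/(0.9949·5.28) = 0.0716 W/m·K

k = 0.0716 W/m·K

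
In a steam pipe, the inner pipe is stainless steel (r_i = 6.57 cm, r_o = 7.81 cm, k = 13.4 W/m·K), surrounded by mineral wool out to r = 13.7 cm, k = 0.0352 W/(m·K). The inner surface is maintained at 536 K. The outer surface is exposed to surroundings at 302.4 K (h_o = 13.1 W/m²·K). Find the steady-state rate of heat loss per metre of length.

Q' = 88.8 W/m

Series thermal resistances, inner to outer:
  R'_stainless steel = ln(0.0781/0.0657)/(2πk) = 0.1729/(2π·13.4) = 0.002053 m·K/W
  R'_mineral wool = ln(0.137/0.0781)/(2πk) = 0.5620/(2π·0.0352) = 2.541 m·K/W
  R'_conv,out = 1/(2πr h) = 1/(2π·0.137·13.1) = 0.08868 m·K/W
ΣR = 0.002053 + 2.541 + 0.08868 = 2.632 m·K/W
Q' = ΔT/ΣR = (536 K − 302.4 K)/2.632 = 88.8 W/m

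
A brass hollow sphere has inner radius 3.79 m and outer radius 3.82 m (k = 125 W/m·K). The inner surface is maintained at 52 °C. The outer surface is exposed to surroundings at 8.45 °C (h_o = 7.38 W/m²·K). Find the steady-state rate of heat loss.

Q = 58800 W

Series thermal resistances, inner to outer:
  R_brass = (1/3.79 − 1/3.82)/(4πk) = 0.002072/(4π·125) = 1.319×10^-6 K/W
  R_conv,out = 1/(4πr²h) = 1/(4π·3.82²·7.38) = 7.389×10^-4 K/W
ΣR = 1.319×10^-6 + 7.389×10^-4 = 7.402×10^-4 K/W
Q = ΔT/ΣR = (52 °C − 8.45 °C)/7.402×10^-4 = 58800 W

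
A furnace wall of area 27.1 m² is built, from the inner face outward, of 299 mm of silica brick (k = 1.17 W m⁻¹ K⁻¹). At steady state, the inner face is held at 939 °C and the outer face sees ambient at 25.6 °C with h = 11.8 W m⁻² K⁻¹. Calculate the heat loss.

Resistance network (inner→outer):
  R_silica brick = L/(kA) = 0.299/(1.17·27.1) = 0.009430 K/W
  R_conv,out = 1/(hA) = 1/(11.8·27.1) = 0.003127 K/W
ΣR = 0.009430 + 0.003127 = 0.01256 K/W
Q = ΔT/ΣR = (939 °C − 25.6 °C)/0.01256 = 72700 W

Q = 72700 W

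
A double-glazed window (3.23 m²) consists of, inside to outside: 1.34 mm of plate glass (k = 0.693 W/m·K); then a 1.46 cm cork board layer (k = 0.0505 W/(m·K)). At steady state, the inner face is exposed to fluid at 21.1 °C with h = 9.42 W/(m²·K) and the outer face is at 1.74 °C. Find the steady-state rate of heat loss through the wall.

Resistance network (inner→outer):
  R_conv,in = 1/(hA) = 1/(9.42·3.23) = 0.03287 K/W
  R_plate glass = L/(kA) = 0.00134/(0.693·3.23) = 5.986×10^-4 K/W
  R_cork board = L/(kA) = 0.0146/(0.0505·3.23) = 0.08951 K/W
ΣR = 0.03287 + 5.986×10^-4 + 0.08951 = 0.1230 K/W
Q = ΔT/ΣR = (21.1 °C − 1.74 °C)/0.1230 = 157 W

Q = 157 W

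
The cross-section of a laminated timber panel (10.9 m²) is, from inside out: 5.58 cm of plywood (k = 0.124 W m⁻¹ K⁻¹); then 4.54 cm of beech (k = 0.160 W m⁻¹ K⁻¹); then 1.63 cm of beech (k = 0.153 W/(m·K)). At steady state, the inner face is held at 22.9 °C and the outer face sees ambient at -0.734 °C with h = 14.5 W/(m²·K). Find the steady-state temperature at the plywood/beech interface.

Resistance network (inner→outer):
  R_plywood = L/(kA) = 0.0558/(0.124·10.9) = 0.04128 K/W
  R_beech = L/(kA) = 0.0454/(0.160·10.9) = 0.02603 K/W
  R_beech = L/(kA) = 0.0163/(0.153·10.9) = 0.009774 K/W
  R_conv,out = 1/(hA) = 1/(14.5·10.9) = 0.006327 K/W
ΣR = 0.04128 + 0.02603 + 0.009774 + 0.006327 = 0.08341 K/W
Q = ΔT/ΣR = (22.9 °C − -0.734 °C)/0.08341 = 283.3 W
From the inner boundary to the plywood/beech interface, ΣR_partial = 0.04128 K/W.
T_interface = T_in − Q·ΣR_partial = 22.9 °C − (283.3)(0.04128) = 11.2 °C

T = 11.2 °C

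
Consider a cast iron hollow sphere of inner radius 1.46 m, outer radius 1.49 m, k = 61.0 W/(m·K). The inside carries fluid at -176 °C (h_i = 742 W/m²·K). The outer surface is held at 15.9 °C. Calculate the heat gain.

Q = 2810 kW

Series thermal resistances, inner to outer:
  R_conv,in = 1/(4πr²h) = 1/(4π·1.46²·742) = 5.031×10^-5 K/W
  R_cast iron = (1/1.46 − 1/1.49)/(4πk) = 0.01379/(4π·61.0) = 1.799×10^-5 K/W
ΣR = 5.031×10^-5 + 1.799×10^-5 = 6.830×10^-5 K/W
Q = ΔT/ΣR = (-176 °C − 15.9 °C)/6.830×10^-5 = -2.81×10^6 W
(Negative Q ⇒ heat flows inward; heat gain = 2.81×10^6 W.)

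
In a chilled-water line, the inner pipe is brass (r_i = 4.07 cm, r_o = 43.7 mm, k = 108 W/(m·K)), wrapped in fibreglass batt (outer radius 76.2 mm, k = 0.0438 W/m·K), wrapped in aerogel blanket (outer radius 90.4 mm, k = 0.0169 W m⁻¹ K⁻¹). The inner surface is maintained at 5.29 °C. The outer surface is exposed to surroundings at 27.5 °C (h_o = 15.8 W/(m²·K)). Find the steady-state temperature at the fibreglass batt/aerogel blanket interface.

Resistance network (inner→outer):
  R'_brass = ln(0.0437/0.0407)/(2πk) = 0.07112/(2π·108) = 1.048×10^-4 m·K/W
  R'_fibreglass batt = ln(0.0762/0.0437)/(2πk) = 0.5560/(2π·0.0438) = 2.020 m·K/W
  R'_aerogel blanket = ln(0.0904/0.0762)/(2πk) = 0.1709/(2π·0.0169) = 1.609 m·K/W
  R'_conv,out = 1/(2πr h) = 1/(2π·0.0904·15.8) = 0.1114 m·K/W
ΣR = 1.048×10^-4 + 2.020 + 1.609 + 0.1114 = 3.741 m·K/W
Q' = ΔT/ΣR = (5.29 °C − 27.5 °C)/3.741 = -5.937 W/m
From the inner boundary to the fibreglass batt/aerogel blanket interface, ΣR_partial = 2.020 m·K/W.
T_interface = T_in − Q'·ΣR_partial = 5.29 °C − (-5.937)(2.020) = 17.3 °C

T = 17.3 °C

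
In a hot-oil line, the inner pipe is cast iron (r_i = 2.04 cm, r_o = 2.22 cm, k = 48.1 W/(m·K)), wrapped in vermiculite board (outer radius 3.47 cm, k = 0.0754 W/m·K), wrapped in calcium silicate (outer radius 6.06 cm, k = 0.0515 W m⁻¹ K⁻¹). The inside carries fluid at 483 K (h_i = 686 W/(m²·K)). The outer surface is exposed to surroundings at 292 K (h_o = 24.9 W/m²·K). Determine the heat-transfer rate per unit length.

Q' = 68.6 W/m

Treat each layer as a resistance in series:
  R'_conv,in = 1/(2πr h) = 1/(2π·0.0204·686) = 0.01137 m·K/W
  R'_cast iron = ln(0.0222/0.0204)/(2πk) = 0.08456/(2π·48.1) = 2.798×10^-4 m·K/W
  R'_vermiculite board = ln(0.0347/0.0222)/(2πk) = 0.4466/(2π·0.0754) = 0.9428 m·K/W
  R'_calcium silicate = ln(0.0606/0.0347)/(2πk) = 0.5576/(2π·0.0515) = 1.723 m·K/W
  R'_conv,out = 1/(2πr h) = 1/(2π·0.0606·24.9) = 0.1055 m·K/W
ΣR = 0.01137 + 2.798×10^-4 + 0.9428 + 1.723 + 0.1055 = 2.783 m·K/W
Q' = ΔT/ΣR = (483 K − 292 K)/2.783 = 68.6 W/m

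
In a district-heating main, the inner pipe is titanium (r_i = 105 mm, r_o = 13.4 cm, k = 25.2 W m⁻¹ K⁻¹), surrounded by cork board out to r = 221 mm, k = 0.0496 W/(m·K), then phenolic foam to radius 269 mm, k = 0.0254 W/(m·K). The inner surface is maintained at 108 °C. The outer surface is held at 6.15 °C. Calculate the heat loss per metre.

Series thermal resistances, inner to outer:
  R'_titanium = ln(0.134/0.105)/(2πk) = 0.2439/(2π·25.2) = 0.001540 m·K/W
  R'_cork board = ln(0.221/0.134)/(2πk) = 0.5003/(2π·0.0496) = 1.605 m·K/W
  R'_phenolic foam = ln(0.269/0.221)/(2πk) = 0.1965/(2π·0.0254) = 1.232 m·K/W
ΣR = 0.001540 + 1.605 + 1.232 = 2.839 m·K/W
Q' = ΔT/ΣR = (108 °C − 6.15 °C)/2.839 = 35.9 W/m

Q' = 35.9 W/m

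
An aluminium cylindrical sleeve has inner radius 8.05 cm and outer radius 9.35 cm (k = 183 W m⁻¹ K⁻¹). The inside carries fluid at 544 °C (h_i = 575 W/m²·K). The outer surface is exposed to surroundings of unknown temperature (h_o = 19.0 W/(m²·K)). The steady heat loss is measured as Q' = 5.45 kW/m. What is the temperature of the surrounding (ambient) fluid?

T_out = 36.3 °C

Series resistances:
  R'_conv,in = 1/(2πr h) = 1/(2π·0.0805·575) = 0.003438 m·K/W
  R'_aluminium = ln(0.0935/0.0805)/(2πk) = 0.1497/(2π·183) = 1.302×10^-4 m·K/W
  R'_conv,out = 1/(2πr h) = 1/(2π·0.0935·19.0) = 0.08959 m·K/W
ΣR = 0.09316 m·K/W
ΔT = Q'·ΣR = 5450 × 0.09316 = 507.7 K
Heat flows outward, so T_out = T_in − ΔT = 544 − 507.7 = 36.3 °C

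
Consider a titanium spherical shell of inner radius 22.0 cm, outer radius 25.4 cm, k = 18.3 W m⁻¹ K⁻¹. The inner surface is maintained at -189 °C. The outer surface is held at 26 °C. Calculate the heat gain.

Q = 4πk·ΔT/(1/r₁ − 1/r₂) = 4π × 18.3 × 215 / (1/0.220 − 1/0.254) = 81300 W

Q = 81300 W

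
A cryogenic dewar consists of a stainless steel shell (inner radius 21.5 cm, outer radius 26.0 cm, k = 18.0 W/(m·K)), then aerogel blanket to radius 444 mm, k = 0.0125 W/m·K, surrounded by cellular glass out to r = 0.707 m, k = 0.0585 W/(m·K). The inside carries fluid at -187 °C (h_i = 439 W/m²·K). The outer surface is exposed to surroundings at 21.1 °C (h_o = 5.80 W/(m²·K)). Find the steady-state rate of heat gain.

Q = 18.4 W

Resistance network (inner→outer):
  R_conv,in = 1/(4πr²h) = 1/(4π·0.215²·439) = 0.003921 K/W
  R_stainless steel = (1/0.215 − 1/0.260)/(4πk) = 0.8050/(4π·18.0) = 0.003559 K/W
  R_aerogel blanket = (1/0.260 − 1/0.444)/(4πk) = 1.594/(4π·0.0125) = 10.15 K/W
  R_cellular glass = (1/0.444 − 1/0.707)/(4πk) = 0.8378/(4π·0.0585) = 1.140 K/W
  R_conv,out = 1/(4πr²h) = 1/(4π·0.707²·5.80) = 0.02745 K/W
ΣR = 0.003921 + 0.003559 + 10.15 + 1.140 + 0.02745 = 11.32 K/W
Q = ΔT/ΣR = (-187 °C − 21.1 °C)/11.32 = -18.4 W
(Negative Q ⇒ heat flows inward; heat gain = 18.4 W.)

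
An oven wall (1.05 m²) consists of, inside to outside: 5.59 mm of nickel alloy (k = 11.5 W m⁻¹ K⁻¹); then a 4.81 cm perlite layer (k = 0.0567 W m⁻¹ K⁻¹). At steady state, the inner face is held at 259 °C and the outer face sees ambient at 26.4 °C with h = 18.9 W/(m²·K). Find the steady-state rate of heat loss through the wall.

Q = 271 W

Treat each layer as a resistance in series:
  R_nickel alloy = L/(kA) = 0.00559/(11.5·1.05) = 4.629×10^-4 K/W
  R_perlite = L/(kA) = 0.0481/(0.0567·1.05) = 0.8079 K/W
  R_conv,out = 1/(hA) = 1/(18.9·1.05) = 0.05039 K/W
ΣR = 4.629×10^-4 + 0.8079 + 0.05039 = 0.8588 K/W
Q = ΔT/ΣR = (259 °C − 26.4 °C)/0.8588 = 271 W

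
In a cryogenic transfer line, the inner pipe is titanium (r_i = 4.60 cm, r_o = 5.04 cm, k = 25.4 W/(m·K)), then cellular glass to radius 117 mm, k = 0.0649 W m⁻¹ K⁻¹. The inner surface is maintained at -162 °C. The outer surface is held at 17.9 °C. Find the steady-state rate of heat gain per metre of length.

Resistance network (inner→outer):
  R'_titanium = ln(0.0504/0.0460)/(2πk) = 0.09135/(2π·25.4) = 5.724×10^-4 m·K/W
  R'_cellular glass = ln(0.117/0.0504)/(2πk) = 0.8422/(2π·0.0649) = 2.065 m·K/W
ΣR = 5.724×10^-4 + 2.065 = 2.066 m·K/W
Q' = ΔT/ΣR = (-162 °C − 17.9 °C)/2.066 = -87.1 W/m
(Negative Q' ⇒ heat flows inward; heat gain = 87.1 W/m.)

Q' = 87.1 W/m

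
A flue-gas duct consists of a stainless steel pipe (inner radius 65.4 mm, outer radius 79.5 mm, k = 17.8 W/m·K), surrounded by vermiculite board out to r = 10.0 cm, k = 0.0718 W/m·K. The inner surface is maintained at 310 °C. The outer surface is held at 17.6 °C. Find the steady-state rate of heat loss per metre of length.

Treat each layer as a resistance in series:
  R'_stainless steel = ln(0.0795/0.0654)/(2πk) = 0.1952/(2π·17.8) = 0.001746 m·K/W
  R'_vermiculite board = ln(0.100/0.0795)/(2πk) = 0.2294/(2π·0.0718) = 0.5085 m·K/W
ΣR = 0.001746 + 0.5085 = 0.5102 m·K/W
Q' = ΔT/ΣR = (310 °C − 17.6 °C)/0.5102 = 573 W/m

Q' = 573 W/m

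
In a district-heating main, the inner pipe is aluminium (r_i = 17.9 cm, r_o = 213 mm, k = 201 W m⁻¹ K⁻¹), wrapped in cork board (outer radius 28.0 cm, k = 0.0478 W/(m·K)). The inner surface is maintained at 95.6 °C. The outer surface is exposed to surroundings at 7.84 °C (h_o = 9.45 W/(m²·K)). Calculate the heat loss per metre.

Q' = 90.4 W/m

Resistance network (inner→outer):
  R'_aluminium = ln(0.213/0.179)/(2πk) = 0.1739/(2π·201) = 1.377×10^-4 m·K/W
  R'_cork board = ln(0.280/0.213)/(2πk) = 0.2735/(2π·0.0478) = 0.9106 m·K/W
  R'_conv,out = 1/(2πr h) = 1/(2π·0.280·9.45) = 0.06015 m·K/W
ΣR = 1.377×10^-4 + 0.9106 + 0.06015 = 0.9709 m·K/W
Q' = ΔT/ΣR = (95.6 °C − 7.84 °C)/0.9709 = 90.4 W/m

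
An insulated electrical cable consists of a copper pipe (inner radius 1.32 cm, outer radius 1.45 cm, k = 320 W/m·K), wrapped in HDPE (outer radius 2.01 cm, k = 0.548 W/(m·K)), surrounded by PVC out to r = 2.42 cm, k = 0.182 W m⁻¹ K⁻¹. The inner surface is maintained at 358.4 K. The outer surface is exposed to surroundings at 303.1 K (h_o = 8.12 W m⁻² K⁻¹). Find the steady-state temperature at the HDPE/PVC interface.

T = 353.5 K

Resistance network (inner→outer):
  R'_copper = ln(0.0145/0.0132)/(2πk) = 0.09393/(2π·320) = 4.672×10^-5 m·K/W
  R'_HDPE = ln(0.0201/0.0145)/(2πk) = 0.3266/(2π·0.548) = 0.09485 m·K/W
  R'_PVC = ln(0.0242/0.0201)/(2πk) = 0.1856/(2π·0.182) = 0.1623 m·K/W
  R'_conv,out = 1/(2πr h) = 1/(2π·0.0242·8.12) = 0.8099 m·K/W
ΣR = 4.672×10^-5 + 0.09485 + 0.1623 + 0.8099 = 1.067 m·K/W
Q' = ΔT/ΣR = (358.4 K − 303.1 K)/1.067 = 51.83 W/m
From the inner boundary to the HDPE/PVC interface, ΣR_partial = 0.09490 m·K/W.
T_interface = T_in − Q'·ΣR_partial = 358.4 K − (51.83)(0.09490) = 353.5 K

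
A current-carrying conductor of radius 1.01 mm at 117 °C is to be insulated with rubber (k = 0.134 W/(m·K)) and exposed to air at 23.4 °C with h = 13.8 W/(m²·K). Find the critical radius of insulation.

For a cylinder, r_cr = k_ins/h = 0.134/13.8 = 0.00971 m = 0.971 cm

r_cr = 0.971 cm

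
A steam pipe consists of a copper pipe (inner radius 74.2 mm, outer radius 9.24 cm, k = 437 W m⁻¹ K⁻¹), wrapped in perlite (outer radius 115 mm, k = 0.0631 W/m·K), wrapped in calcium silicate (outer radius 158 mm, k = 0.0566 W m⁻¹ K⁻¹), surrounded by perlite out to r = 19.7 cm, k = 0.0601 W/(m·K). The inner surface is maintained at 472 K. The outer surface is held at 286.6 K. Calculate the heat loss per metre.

Treat each layer as a resistance in series:
  R'_copper = ln(0.0924/0.0742)/(2πk) = 0.2194/(2π·437) = 7.989×10^-5 m·K/W
  R'_perlite = ln(0.115/0.0924)/(2πk) = 0.2188/(2π·0.0631) = 0.5519 m·K/W
  R'_calcium silicate = ln(0.158/0.115)/(2πk) = 0.3177/(2π·0.0566) = 0.8932 m·K/W
  R'_perlite = ln(0.197/0.158)/(2πk) = 0.2206/(2π·0.0601) = 0.5842 m·K/W
ΣR = 7.989×10^-5 + 0.5519 + 0.8932 + 0.5842 = 2.029 m·K/W
Q' = ΔT/ΣR = (472 K − 286.6 K)/2.029 = 91.4 W/m

Q' = 91.4 W/m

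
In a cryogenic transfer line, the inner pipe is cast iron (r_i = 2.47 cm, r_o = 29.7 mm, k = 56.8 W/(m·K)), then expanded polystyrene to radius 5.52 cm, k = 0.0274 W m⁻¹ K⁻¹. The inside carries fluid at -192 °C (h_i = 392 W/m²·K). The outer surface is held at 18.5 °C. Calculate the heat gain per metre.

Q' = 58.2 W/m

Resistance network (inner→outer):
  R'_conv,in = 1/(2πr h) = 1/(2π·0.0247·392) = 0.01644 m·K/W
  R'_cast iron = ln(0.0297/0.0247)/(2πk) = 0.1843/(2π·56.8) = 5.165×10^-4 m·K/W
  R'_expanded polystyrene = ln(0.0552/0.0297)/(2πk) = 0.6198/(2π·0.0274) = 3.600 m·K/W
ΣR = 0.01644 + 5.165×10^-4 + 3.600 = 3.617 m·K/W
Q' = ΔT/ΣR = (-192 °C − 18.5 °C)/3.617 = -58.2 W/m
(Negative Q' ⇒ heat flows inward; heat gain = 58.2 W/m.)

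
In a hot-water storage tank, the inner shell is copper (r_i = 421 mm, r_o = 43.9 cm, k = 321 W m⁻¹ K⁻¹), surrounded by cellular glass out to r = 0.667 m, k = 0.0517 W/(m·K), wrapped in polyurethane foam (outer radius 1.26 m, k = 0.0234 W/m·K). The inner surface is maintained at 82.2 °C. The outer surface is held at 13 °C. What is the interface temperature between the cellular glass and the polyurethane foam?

Series thermal resistances, inner to outer:
  R_copper = (1/0.421 − 1/0.439)/(4πk) = 0.09739/(4π·321) = 2.414×10^-5 K/W
  R_cellular glass = (1/0.439 − 1/0.667)/(4πk) = 0.7787/(4π·0.0517) = 1.199 K/W
  R_polyurethane foam = (1/0.667 − 1/1.26)/(4πk) = 0.7056/(4π·0.0234) = 2.400 K/W
ΣR = 2.414×10^-5 + 1.199 + 2.400 = 3.599 K/W
Q = ΔT/ΣR = (82.2 °C − 13 °C)/3.599 = 19.23 W
From the inner boundary to the cellular glass/polyurethane foam interface, ΣR_partial = 1.199 K/W.
T_interface = T_in − Q·ΣR_partial = 82.2 °C − (19.23)(1.199) = 59.1 °C

T = 59.1 °C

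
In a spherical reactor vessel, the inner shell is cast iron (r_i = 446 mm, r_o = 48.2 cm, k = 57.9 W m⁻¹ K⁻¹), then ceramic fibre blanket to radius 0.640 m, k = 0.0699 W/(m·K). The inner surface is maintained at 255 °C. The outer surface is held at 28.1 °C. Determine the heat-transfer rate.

Q = 389 W

Treat each layer as a resistance in series:
  R_cast iron = (1/0.446 − 1/0.482)/(4πk) = 0.1675/(4π·57.9) = 2.302×10^-4 K/W
  R_ceramic fibre blanket = (1/0.482 − 1/0.640)/(4πk) = 0.5122/(4π·0.0699) = 0.5831 K/W
ΣR = 2.302×10^-4 + 0.5831 = 0.5833 K/W
Q = ΔT/ΣR = (255 °C − 28.1 °C)/0.5833 = 389 W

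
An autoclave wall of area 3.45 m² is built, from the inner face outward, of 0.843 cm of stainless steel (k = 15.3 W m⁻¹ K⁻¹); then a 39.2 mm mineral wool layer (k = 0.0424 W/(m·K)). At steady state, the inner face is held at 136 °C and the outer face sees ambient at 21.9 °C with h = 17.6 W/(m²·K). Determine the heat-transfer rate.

Treat each layer as a resistance in series:
  R_stainless steel = L/(kA) = 0.00843/(15.3·3.45) = 1.597×10^-4 K/W
  R_mineral wool = L/(kA) = 0.0392/(0.0424·3.45) = 0.2680 K/W
  R_conv,out = 1/(hA) = 1/(17.6·3.45) = 0.01647 K/W
ΣR = 1.597×10^-4 + 0.2680 + 0.01647 = 0.2846 K/W
Q = ΔT/ΣR = (136 °C − 21.9 °C)/0.2846 = 401 W

Q = 401 W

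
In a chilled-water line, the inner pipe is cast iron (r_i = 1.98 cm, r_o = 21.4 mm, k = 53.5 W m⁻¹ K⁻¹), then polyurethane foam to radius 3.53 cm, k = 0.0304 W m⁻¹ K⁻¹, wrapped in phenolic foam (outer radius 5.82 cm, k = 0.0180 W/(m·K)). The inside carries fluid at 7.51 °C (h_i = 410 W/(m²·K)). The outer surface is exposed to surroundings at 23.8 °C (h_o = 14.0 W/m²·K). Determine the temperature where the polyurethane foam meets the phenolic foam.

T = 13.4 °C

Resistance network (inner→outer):
  R'_conv,in = 1/(2πr h) = 1/(2π·0.0198·410) = 0.01961 m·K/W
  R'_cast iron = ln(0.0214/0.0198)/(2πk) = 0.07771/(2π·53.5) = 2.312×10^-4 m·K/W
  R'_polyurethane foam = ln(0.0353/0.0214)/(2πk) = 0.5005/(2π·0.0304) = 2.620 m·K/W
  R'_phenolic foam = ln(0.0582/0.0353)/(2πk) = 0.5000/(2π·0.0180) = 4.421 m·K/W
  R'_conv,out = 1/(2πr h) = 1/(2π·0.0582·14.0) = 0.1953 m·K/W
ΣR = 0.01961 + 2.312×10^-4 + 2.620 + 4.421 + 0.1953 = 7.256 m·K/W
Q' = ΔT/ΣR = (7.51 °C − 23.8 °C)/7.256 = -2.245 W/m
From the inner boundary to the polyurethane foam/phenolic foam interface, ΣR_partial = 2.640 m·K/W.
T_interface = T_in − Q'·ΣR_partial = 7.51 °C − (-2.245)(2.640) = 13.4 °C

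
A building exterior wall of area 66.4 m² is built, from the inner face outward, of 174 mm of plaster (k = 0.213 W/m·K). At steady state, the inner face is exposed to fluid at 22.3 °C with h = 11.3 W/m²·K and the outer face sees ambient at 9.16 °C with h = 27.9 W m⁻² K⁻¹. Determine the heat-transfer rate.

Q = 927 W

Series thermal resistances, inner to outer:
  R_conv,in = 1/(hA) = 1/(11.3·66.4) = 0.001333 K/W
  R_plaster = L/(kA) = 0.174/(0.213·66.4) = 0.01230 K/W
  R_conv,out = 1/(hA) = 1/(27.9·66.4) = 5.398×10^-4 K/W
ΣR = 0.001333 + 0.01230 + 5.398×10^-4 = 0.01417 K/W
Q = ΔT/ΣR = (22.3 °C − 9.16 °C)/0.01417 = 927 W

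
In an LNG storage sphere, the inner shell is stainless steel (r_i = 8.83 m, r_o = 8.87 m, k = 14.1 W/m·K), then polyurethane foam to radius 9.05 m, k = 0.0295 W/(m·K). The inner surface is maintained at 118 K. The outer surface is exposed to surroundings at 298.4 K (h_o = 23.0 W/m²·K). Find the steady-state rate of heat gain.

Q = 29.6 kW

Treat each layer as a resistance in series:
  R_stainless steel = (1/8.83 − 1/8.87)/(4πk) = 5.107×10^-4/(4π·14.1) = 2.882×10^-6 K/W
  R_polyurethane foam = (1/8.87 − 1/9.05)/(4πk) = 0.002242/(4π·0.0295) = 0.006049 K/W
  R_conv,out = 1/(4πr²h) = 1/(4π·9.05²·23.0) = 4.224×10^-5 K/W
ΣR = 2.882×10^-6 + 0.006049 + 4.224×10^-5 = 0.006094 K/W
Q = ΔT/ΣR = (118 K − 298.4 K)/0.006094 = -29600 W
(Negative Q ⇒ heat flows inward; heat gain = 29600 W.)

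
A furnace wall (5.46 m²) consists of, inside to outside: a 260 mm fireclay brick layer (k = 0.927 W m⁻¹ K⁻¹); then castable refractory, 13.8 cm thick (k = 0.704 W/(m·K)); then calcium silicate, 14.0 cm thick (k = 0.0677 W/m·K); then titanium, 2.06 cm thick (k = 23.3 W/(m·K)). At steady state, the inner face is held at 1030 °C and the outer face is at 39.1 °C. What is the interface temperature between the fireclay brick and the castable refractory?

Series thermal resistances, inner to outer:
  R_fireclay brick = L/(kA) = 0.260/(0.927·5.46) = 0.05137 K/W
  R_castable refractory = L/(kA) = 0.138/(0.704·5.46) = 0.03590 K/W
  R_calcium silicate = L/(kA) = 0.140/(0.0677·5.46) = 0.3787 K/W
  R_titanium = L/(kA) = 0.0206/(23.3·5.46) = 1.619×10^-4 K/W
ΣR = 0.05137 + 0.03590 + 0.3787 + 1.619×10^-4 = 0.4661 K/W
Q = ΔT/ΣR = (1030 °C − 39.1 °C)/0.4661 = 2126 W
From the inner boundary to the fireclay brick/castable refractory interface, ΣR_partial = 0.05137 K/W.
T_interface = T_in − Q·ΣR_partial = 1030 °C − (2126)(0.05137) = 921 °C

T = 921 °C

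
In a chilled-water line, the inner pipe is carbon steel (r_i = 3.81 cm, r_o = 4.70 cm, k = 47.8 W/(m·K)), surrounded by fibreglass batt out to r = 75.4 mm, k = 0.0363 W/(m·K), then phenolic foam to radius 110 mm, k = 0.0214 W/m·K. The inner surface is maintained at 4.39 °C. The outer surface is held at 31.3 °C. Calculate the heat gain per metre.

Q' = 5.51 W/m

Treat each layer as a resistance in series:
  R'_carbon steel = ln(0.0470/0.0381)/(2πk) = 0.2099/(2π·47.8) = 6.990×10^-4 m·K/W
  R'_fibreglass batt = ln(0.0754/0.0470)/(2πk) = 0.4727/(2π·0.0363) = 2.072 m·K/W
  R'_phenolic foam = ln(0.110/0.0754)/(2πk) = 0.3777/(2π·0.0214) = 2.809 m·K/W
ΣR = 6.990×10^-4 + 2.072 + 2.809 = 4.882 m·K/W
Q' = ΔT/ΣR = (4.39 °C − 31.3 °C)/4.882 = -5.51 W/m
(Negative Q' ⇒ heat flows inward; heat gain = 5.51 W/m.)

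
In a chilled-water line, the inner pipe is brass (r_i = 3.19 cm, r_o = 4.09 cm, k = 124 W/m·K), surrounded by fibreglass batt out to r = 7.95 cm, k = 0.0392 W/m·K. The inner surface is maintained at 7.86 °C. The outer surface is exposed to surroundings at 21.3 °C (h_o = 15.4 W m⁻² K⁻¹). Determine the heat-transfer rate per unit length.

Series thermal resistances, inner to outer:
  R'_brass = ln(0.0409/0.0319)/(2πk) = 0.2485/(2π·124) = 3.190×10^-4 m·K/W
  R'_fibreglass batt = ln(0.0795/0.0409)/(2πk) = 0.6646/(2π·0.0392) = 2.698 m·K/W
  R'_conv,out = 1/(2πr h) = 1/(2π·0.0795·15.4) = 0.1300 m·K/W
ΣR = 3.190×10^-4 + 2.698 + 0.1300 = 2.828 m·K/W
Q' = ΔT/ΣR = (7.86 °C − 21.3 °C)/2.828 = -4.75 W/m
(Negative Q' ⇒ heat flows inward; heat gain = 4.75 W/m.)

Q' = 4.75 W/m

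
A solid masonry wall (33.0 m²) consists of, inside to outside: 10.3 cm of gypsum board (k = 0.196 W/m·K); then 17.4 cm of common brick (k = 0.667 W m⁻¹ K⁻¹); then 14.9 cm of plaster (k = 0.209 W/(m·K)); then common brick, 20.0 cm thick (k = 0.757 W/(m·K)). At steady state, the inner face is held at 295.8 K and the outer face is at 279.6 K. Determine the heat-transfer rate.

Series thermal resistances, inner to outer:
  R_gypsum board = L/(kA) = 0.103/(0.196·33.0) = 0.01592 K/W
  R_common brick = L/(kA) = 0.174/(0.667·33.0) = 0.007905 K/W
  R_plaster = L/(kA) = 0.149/(0.209·33.0) = 0.02160 K/W
  R_common brick = L/(kA) = 0.200/(0.757·33.0) = 0.008006 K/W
ΣR = 0.01592 + 0.007905 + 0.02160 + 0.008006 = 0.05343 K/W
Q = ΔT/ΣR = (295.8 K − 279.6 K)/0.05343 = 303 W

Q = 303 W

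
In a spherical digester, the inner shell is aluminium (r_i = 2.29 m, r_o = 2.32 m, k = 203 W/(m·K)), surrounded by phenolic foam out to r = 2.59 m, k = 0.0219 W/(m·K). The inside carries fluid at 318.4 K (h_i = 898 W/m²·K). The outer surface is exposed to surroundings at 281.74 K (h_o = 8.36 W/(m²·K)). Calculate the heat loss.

Series thermal resistances, inner to outer:
  R_conv,in = 1/(4πr²h) = 1/(4π·2.29²·898) = 1.690×10^-5 K/W
  R_aluminium = (1/2.29 − 1/2.32)/(4πk) = 0.005647/(4π·203) = 2.214×10^-6 K/W
  R_phenolic foam = (1/2.32 − 1/2.59)/(4πk) = 0.04493/(4π·0.0219) = 0.1633 K/W
  R_conv,out = 1/(4πr²h) = 1/(4π·2.59²·8.36) = 0.001419 K/W
ΣR = 1.690×10^-5 + 2.214×10^-6 + 0.1633 + 0.001419 = 0.1647 K/W
Q = ΔT/ΣR = (318.4 K − 281.74 K)/0.1647 = 223 W

Q = 223 W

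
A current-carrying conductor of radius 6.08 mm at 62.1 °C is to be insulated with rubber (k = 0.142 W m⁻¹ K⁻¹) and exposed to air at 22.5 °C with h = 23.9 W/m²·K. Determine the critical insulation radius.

For a cylinder, r_cr = k_ins/h = 0.142/23.9 = 0.00594 m = 0.594 cm

r_cr = 0.594 cm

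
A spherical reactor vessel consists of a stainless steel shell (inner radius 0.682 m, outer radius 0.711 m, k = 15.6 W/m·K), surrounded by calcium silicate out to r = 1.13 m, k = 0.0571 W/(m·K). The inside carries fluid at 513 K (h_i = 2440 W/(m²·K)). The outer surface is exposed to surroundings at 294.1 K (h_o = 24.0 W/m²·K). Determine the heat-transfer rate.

Q = 300 W

Resistance network (inner→outer):
  R_conv,in = 1/(4πr²h) = 1/(4π·0.682²·2440) = 7.012×10^-5 K/W
  R_stainless steel = (1/0.682 − 1/0.711)/(4πk) = 0.05981/(4π·15.6) = 3.051×10^-4 K/W
  R_calcium silicate = (1/0.711 − 1/1.13)/(4πk) = 0.5215/(4π·0.0571) = 0.7268 K/W
  R_conv,out = 1/(4πr²h) = 1/(4π·1.13²·24.0) = 0.002597 K/W
ΣR = 7.012×10^-5 + 3.051×10^-4 + 0.7268 + 0.002597 = 0.7298 K/W
Q = ΔT/ΣR = (513 K − 294.1 K)/0.7298 = 300 W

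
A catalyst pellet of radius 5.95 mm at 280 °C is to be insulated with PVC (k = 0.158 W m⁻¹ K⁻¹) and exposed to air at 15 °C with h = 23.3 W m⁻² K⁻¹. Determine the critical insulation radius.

r_cr = 1.36 cm

For a sphere, r_cr = 2k_ins/h = 2·0.158/23.3 = 0.0136 m = 1.36 cm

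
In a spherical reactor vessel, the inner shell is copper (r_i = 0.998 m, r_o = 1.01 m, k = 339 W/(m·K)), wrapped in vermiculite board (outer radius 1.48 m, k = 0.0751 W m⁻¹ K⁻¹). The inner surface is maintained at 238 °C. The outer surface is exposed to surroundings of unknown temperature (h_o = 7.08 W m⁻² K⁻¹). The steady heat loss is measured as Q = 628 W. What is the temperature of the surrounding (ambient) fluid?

Sum the resistances:
  R_copper = (1/0.998 − 1/1.01)/(4πk) = 0.01190/(4π·339) = 2.795×10^-6 K/W
  R_vermiculite board = (1/1.01 − 1/1.48)/(4πk) = 0.3144/(4π·0.0751) = 0.3332 K/W
  R_conv,out = 1/(4πr²h) = 1/(4π·1.48²·7.08) = 0.005131 K/W
ΣR = 0.3383 K/W
ΔT = Q·ΣR = 628 × 0.3383 = 212.5 K
Heat flows outward, so T_out = T_in − ΔT = 238 − 212.5 = 25.5 °C

T_out = 25.5 °C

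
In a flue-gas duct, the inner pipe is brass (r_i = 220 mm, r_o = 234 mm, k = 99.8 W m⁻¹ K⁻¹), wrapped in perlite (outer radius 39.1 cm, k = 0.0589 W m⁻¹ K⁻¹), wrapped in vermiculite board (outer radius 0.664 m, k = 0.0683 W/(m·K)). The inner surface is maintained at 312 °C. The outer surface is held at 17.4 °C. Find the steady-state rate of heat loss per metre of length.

Resistance network (inner→outer):
  R'_brass = ln(0.234/0.220)/(2πk) = 0.06169/(2π·99.8) = 9.839×10^-5 m·K/W
  R'_perlite = ln(0.391/0.234)/(2πk) = 0.5134/(2π·0.0589) = 1.387 m·K/W
  R'_vermiculite board = ln(0.664/0.391)/(2πk) = 0.5296/(2π·0.0683) = 1.234 m·K/W
ΣR = 9.839×10^-5 + 1.387 + 1.234 = 2.621 m·K/W
Q' = ΔT/ΣR = (312 °C − 17.4 °C)/2.621 = 112 W/m

Q' = 112 W/m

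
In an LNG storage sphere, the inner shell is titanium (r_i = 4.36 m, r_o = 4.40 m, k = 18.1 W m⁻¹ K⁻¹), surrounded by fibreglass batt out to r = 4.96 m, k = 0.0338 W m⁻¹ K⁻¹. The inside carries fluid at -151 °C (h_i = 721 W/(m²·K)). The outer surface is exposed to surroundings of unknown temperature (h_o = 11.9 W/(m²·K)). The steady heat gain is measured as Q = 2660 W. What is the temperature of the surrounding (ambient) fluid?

T_out = 10.5 °C

Sum the resistances:
  R_conv,in = 1/(4πr²h) = 1/(4π·4.36²·721) = 5.806×10^-6 K/W
  R_titanium = (1/4.36 − 1/4.40)/(4πk) = 0.002085/(4π·18.1) = 9.167×10^-6 K/W
  R_fibreglass batt = (1/4.40 − 1/4.96)/(4πk) = 0.02566/(4π·0.0338) = 0.06041 K/W
  R_conv,out = 1/(4πr²h) = 1/(4π·4.96²·11.9) = 2.718×10^-4 K/W
ΣR = 0.06070 K/W
ΔT = Q·ΣR = 2660 × 0.06070 = 161.5 K
Heat flows inward, so T_out = T_in + ΔT = -151 + 161.5 = 10.5 °C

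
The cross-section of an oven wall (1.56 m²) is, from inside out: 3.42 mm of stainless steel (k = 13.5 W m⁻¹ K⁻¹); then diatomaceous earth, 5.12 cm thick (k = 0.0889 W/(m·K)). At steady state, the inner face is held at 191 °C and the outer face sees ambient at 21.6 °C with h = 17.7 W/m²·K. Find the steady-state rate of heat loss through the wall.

Treat each layer as a resistance in series:
  R_stainless steel = L/(kA) = 0.00342/(13.5·1.56) = 1.624×10^-4 K/W
  R_diatomaceous earth = L/(kA) = 0.0512/(0.0889·1.56) = 0.3692 K/W
  R_conv,out = 1/(hA) = 1/(17.7·1.56) = 0.03622 K/W
ΣR = 1.624×10^-4 + 0.3692 + 0.03622 = 0.4056 K/W
Q = ΔT/ΣR = (191 °C − 21.6 °C)/0.4056 = 418 W

Q = 418 W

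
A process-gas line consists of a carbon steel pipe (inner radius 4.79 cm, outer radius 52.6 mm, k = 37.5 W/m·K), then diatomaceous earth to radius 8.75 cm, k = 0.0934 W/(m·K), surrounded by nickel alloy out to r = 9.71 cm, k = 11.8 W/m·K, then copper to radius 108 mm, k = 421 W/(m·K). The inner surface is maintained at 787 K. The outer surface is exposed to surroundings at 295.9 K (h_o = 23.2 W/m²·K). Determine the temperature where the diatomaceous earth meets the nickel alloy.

Series thermal resistances, inner to outer:
  R'_carbon steel = ln(0.0526/0.0479)/(2πk) = 0.09360/(2π·37.5) = 3.973×10^-4 m·K/W
  R'_diatomaceous earth = ln(0.0875/0.0526)/(2πk) = 0.5089/(2π·0.0934) = 0.8672 m·K/W
  R'_nickel alloy = ln(0.0971/0.0875)/(2πk) = 0.1041/(2π·11.8) = 0.001404 m·K/W
  R'_copper = ln(0.108/0.0971)/(2πk) = 0.1064/(2π·421) = 4.022×10^-5 m·K/W
  R'_conv,out = 1/(2πr h) = 1/(2π·0.108·23.2) = 0.06352 m·K/W
ΣR = 3.973×10^-4 + 0.8672 + 0.001404 + 4.022×10^-5 + 0.06352 = 0.9326 m·K/W
Q' = ΔT/ΣR = (787 K − 295.9 K)/0.9326 = 526.6 W/m
From the inner boundary to the diatomaceous earth/nickel alloy interface, ΣR_partial = 0.8676 m·K/W.
T_interface = T_in − Q'·ΣR_partial = 787 K − (526.6)(0.8676) = 330.1 K

T = 330.1 K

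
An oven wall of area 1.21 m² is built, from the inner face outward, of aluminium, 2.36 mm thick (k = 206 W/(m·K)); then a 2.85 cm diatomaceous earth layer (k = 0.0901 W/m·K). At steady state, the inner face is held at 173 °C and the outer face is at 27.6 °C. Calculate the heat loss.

Q = 556 W

Resistance network (inner→outer):
  R_aluminium = L/(kA) = 0.00236/(206·1.21) = 9.468×10^-6 K/W
  R_diatomaceous earth = L/(kA) = 0.0285/(0.0901·1.21) = 0.2614 K/W
ΣR = 9.468×10^-6 + 0.2614 = 0.2614 K/W
Q = ΔT/ΣR = (173 °C − 27.6 °C)/0.2614 = 556 W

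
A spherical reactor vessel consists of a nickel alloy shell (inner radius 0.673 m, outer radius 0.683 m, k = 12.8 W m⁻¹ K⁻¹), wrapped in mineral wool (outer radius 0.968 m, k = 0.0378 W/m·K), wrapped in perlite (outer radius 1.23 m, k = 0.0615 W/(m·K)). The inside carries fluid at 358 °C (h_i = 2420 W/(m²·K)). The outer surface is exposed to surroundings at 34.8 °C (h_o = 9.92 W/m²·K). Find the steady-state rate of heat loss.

Series thermal resistances, inner to outer:
  R_conv,in = 1/(4πr²h) = 1/(4π·0.673²·2420) = 7.260×10^-5 K/W
  R_nickel alloy = (1/0.673 − 1/0.683)/(4πk) = 0.02176/(4π·12.8) = 1.353×10^-4 K/W
  R_mineral wool = (1/0.683 − 1/0.968)/(4πk) = 0.4311/(4π·0.0378) = 0.9075 K/W
  R_perlite = (1/0.968 − 1/1.23)/(4πk) = 0.2200/(4π·0.0615) = 0.2847 K/W
  R_conv,out = 1/(4πr²h) = 1/(4π·1.23²·9.92) = 0.005302 K/W
ΣR = 7.260×10^-5 + 1.353×10^-4 + 0.9075 + 0.2847 + 0.005302 = 1.198 K/W
Q = ΔT/ΣR = (358 °C − 34.8 °C)/1.198 = 270 W

Q = 270 W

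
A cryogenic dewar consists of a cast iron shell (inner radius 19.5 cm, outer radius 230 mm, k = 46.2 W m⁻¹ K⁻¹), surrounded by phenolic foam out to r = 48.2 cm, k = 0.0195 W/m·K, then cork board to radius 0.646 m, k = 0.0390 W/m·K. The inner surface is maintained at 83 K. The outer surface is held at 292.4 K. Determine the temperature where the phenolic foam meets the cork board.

T = 270.7 K

Treat each layer as a resistance in series:
  R_cast iron = (1/0.195 − 1/0.230)/(4πk) = 0.7804/(4π·46.2) = 0.001344 K/W
  R_phenolic foam = (1/0.230 − 1/0.482)/(4πk) = 2.273/(4π·0.0195) = 9.276 K/W
  R_cork board = (1/0.482 − 1/0.646)/(4πk) = 0.5267/(4π·0.0390) = 1.075 K/W
ΣR = 0.001344 + 9.276 + 1.075 = 10.35 K/W
Q = ΔT/ΣR = (83 K − 292.4 K)/10.35 = -20.23 W
From the inner boundary to the phenolic foam/cork board interface, ΣR_partial = 9.277 K/W.
T_interface = T_in − Q·ΣR_partial = 83 K − (-20.23)(9.277) = 270.7 K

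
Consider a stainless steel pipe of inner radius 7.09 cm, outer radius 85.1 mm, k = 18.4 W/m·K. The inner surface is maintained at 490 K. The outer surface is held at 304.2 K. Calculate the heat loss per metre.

Q' = 1.18×10^5 W/m

Q' = 2πk·ΔT/ln(r₂/r₁) = 2π × 18.4 × 185.8 / ln(0.0851/0.0709) = 1.18×10^5 W/m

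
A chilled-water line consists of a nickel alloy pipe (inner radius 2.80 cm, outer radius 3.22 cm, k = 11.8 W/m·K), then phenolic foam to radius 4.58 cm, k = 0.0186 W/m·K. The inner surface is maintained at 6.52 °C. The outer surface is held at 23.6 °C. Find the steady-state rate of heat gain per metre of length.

Q' = 5.66 W/m

Series thermal resistances, inner to outer:
  R'_nickel alloy = ln(0.0322/0.0280)/(2πk) = 0.1398/(2π·11.8) = 0.001885 m·K/W
  R'_phenolic foam = ln(0.0458/0.0322)/(2πk) = 0.3523/(2π·0.0186) = 3.015 m·K/W
ΣR = 0.001885 + 3.015 = 3.017 m·K/W
Q' = ΔT/ΣR = (6.52 °C − 23.6 °C)/3.017 = -5.66 W/m
(Negative Q' ⇒ heat flows inward; heat gain = 5.66 W/m.)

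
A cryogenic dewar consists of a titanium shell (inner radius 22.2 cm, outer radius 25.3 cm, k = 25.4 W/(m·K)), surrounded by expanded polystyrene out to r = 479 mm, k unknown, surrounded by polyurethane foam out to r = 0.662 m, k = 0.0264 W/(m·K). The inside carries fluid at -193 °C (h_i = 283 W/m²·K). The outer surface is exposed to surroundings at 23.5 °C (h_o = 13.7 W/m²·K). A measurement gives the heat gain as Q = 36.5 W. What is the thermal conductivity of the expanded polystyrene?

k = 0.0356 W/m·K

ΣR = ΔT/Q = |-193 − 23.5|/36.5 = 5.932 K/W
Known resistances:
  R_conv,in = 1/(4πr²h) = 1/(4π·0.222²·283) = 0.005706 K/W
  R_titanium = (1/0.222 − 1/0.253)/(4πk) = 0.5519/(4π·25.4) = 0.001729 K/W
  R_polyurethane foam = (1/0.479 − 1/0.662)/(4πk) = 0.5771/(4π·0.0264) = 1.740 K/W
  R_conv,out = 1/(4πr²h) = 1/(4π·0.662²·13.7) = 0.01325 K/W
R_expanded polystyrene = ΣR − ΣR_known = 5.932 − 1.761 = 4.171 K/W
(1/r₁−1/r₂)/(4πk) = 4.171 ⇒ k = 1.865/(4π·4.171) = 0.0356 W/m·K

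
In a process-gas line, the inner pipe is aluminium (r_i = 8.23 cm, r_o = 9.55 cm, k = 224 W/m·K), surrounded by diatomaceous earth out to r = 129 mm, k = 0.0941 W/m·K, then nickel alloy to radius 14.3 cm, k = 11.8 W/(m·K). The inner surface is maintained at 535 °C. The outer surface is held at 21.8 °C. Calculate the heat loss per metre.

Series thermal resistances, inner to outer:
  R'_aluminium = ln(0.0955/0.0823)/(2πk) = 0.1488/(2π·224) = 1.057×10^-4 m·K/W
  R'_diatomaceous earth = ln(0.129/0.0955)/(2πk) = 0.3007/(2π·0.0941) = 0.5086 m·K/W
  R'_nickel alloy = ln(0.143/0.129)/(2πk) = 0.1030/(2π·11.8) = 0.001390 m·K/W
ΣR = 1.057×10^-4 + 0.5086 + 0.001390 = 0.5101 m·K/W
Q' = ΔT/ΣR = (535 °C − 21.8 °C)/0.5101 = 1010 W/m

Q' = 1010 W/m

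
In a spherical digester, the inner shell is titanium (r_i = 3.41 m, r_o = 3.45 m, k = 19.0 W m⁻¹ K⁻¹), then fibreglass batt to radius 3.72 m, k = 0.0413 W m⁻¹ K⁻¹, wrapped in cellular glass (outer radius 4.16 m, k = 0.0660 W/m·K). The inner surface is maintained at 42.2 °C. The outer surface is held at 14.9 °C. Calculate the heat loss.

Treat each layer as a resistance in series:
  R_titanium = (1/3.41 − 1/3.45)/(4πk) = 0.003400/(4π·19.0) = 1.424×10^-5 K/W
  R_fibreglass batt = (1/3.45 − 1/3.72)/(4πk) = 0.02104/(4π·0.0413) = 0.04054 K/W
  R_cellular glass = (1/3.72 − 1/4.16)/(4πk) = 0.02843/(4π·0.0660) = 0.03428 K/W
ΣR = 1.424×10^-5 + 0.04054 + 0.03428 = 0.07483 K/W
Q = ΔT/ΣR = (42.2 °C − 14.9 °C)/0.07483 = 365 W

Q = 365 W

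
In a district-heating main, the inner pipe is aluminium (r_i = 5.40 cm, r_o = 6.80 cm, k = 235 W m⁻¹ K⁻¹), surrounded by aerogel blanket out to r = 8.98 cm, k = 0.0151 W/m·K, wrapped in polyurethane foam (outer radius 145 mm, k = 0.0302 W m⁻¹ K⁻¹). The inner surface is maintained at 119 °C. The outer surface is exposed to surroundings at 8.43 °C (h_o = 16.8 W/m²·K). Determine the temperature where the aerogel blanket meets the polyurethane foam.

T = 60.3 °C

Treat each layer as a resistance in series:
  R'_aluminium = ln(0.0680/0.0540)/(2πk) = 0.2305/(2π·235) = 1.561×10^-4 m·K/W
  R'_aerogel blanket = ln(0.0898/0.0680)/(2πk) = 0.2781/(2π·0.0151) = 2.931 m·K/W
  R'_polyurethane foam = ln(0.145/0.0898)/(2πk) = 0.4791/(2π·0.0302) = 2.525 m·K/W
  R'_conv,out = 1/(2πr h) = 1/(2π·0.145·16.8) = 0.06533 m·K/W
ΣR = 1.561×10^-4 + 2.931 + 2.525 + 0.06533 = 5.521 m·K/W
Q' = ΔT/ΣR = (119 °C − 8.43 °C)/5.521 = 20.03 W/m
From the inner boundary to the aerogel blanket/polyurethane foam interface, ΣR_partial = 2.931 m·K/W.
T_interface = T_in − Q'·ΣR_partial = 119 °C − (20.03)(2.931) = 60.3 °C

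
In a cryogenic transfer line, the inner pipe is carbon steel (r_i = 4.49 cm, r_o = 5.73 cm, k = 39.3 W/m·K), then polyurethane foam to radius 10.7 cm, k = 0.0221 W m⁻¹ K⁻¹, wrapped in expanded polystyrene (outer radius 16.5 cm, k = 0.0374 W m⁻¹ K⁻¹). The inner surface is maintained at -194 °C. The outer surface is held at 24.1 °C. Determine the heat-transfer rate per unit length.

Q' = 34.4 W/m

Series thermal resistances, inner to outer:
  R'_carbon steel = ln(0.0573/0.0449)/(2πk) = 0.2439/(2π·39.3) = 9.876×10^-4 m·K/W
  R'_polyurethane foam = ln(0.107/0.0573)/(2πk) = 0.6245/(2π·0.0221) = 4.498 m·K/W
  R'_expanded polystyrene = ln(0.165/0.107)/(2πk) = 0.4331/(2π·0.0374) = 1.843 m·K/W
ΣR = 9.876×10^-4 + 4.498 + 1.843 = 6.342 m·K/W
Q' = ΔT/ΣR = (-194 °C − 24.1 °C)/6.342 = -34.4 W/m
(Negative Q' ⇒ heat flows inward; heat gain = 34.4 W/m.)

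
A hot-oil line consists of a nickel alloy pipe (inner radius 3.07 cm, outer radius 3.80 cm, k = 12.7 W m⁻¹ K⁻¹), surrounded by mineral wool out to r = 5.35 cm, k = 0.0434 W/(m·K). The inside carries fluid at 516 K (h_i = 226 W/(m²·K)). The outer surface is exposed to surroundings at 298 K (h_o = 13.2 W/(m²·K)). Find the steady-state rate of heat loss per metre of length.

Treat each layer as a resistance in series:
  R'_conv,in = 1/(2πr h) = 1/(2π·0.0307·226) = 0.02294 m·K/W
  R'_nickel alloy = ln(0.0380/0.0307)/(2πk) = 0.2133/(2π·12.7) = 0.002673 m·K/W
  R'_mineral wool = ln(0.0535/0.0380)/(2πk) = 0.3421/(2π·0.0434) = 1.255 m·K/W
  R'_conv,out = 1/(2πr h) = 1/(2π·0.0535·13.2) = 0.2254 m·K/W
ΣR = 0.02294 + 0.002673 + 1.255 + 0.2254 = 1.506 m·K/W
Q' = ΔT/ΣR = (516 K − 298 K)/1.506 = 145 W/m

Q' = 145 W/m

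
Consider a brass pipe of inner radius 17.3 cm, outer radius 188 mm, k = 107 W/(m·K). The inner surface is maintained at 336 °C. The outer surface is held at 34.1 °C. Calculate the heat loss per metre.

Q' = 2.44×10^6 W/m

Q' = 2πk·ΔT/ln(r₂/r₁) = 2π × 107 × 301.9 / ln(0.188/0.173) = 2.44×10^6 W/m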